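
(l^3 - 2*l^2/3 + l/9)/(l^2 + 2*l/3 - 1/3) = l*(3*l - 1)/(3*(l + 1))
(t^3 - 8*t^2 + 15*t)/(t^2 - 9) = t*(t - 5)/(t + 3)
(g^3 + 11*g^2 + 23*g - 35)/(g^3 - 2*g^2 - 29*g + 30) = (g + 7)/(g - 6)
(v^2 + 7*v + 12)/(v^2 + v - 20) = (v^2 + 7*v + 12)/(v^2 + v - 20)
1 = 1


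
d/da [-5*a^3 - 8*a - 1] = -15*a^2 - 8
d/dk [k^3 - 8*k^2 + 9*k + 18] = 3*k^2 - 16*k + 9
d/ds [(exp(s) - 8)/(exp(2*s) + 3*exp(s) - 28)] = (-(exp(s) - 8)*(2*exp(s) + 3) + exp(2*s) + 3*exp(s) - 28)*exp(s)/(exp(2*s) + 3*exp(s) - 28)^2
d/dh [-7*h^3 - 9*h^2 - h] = -21*h^2 - 18*h - 1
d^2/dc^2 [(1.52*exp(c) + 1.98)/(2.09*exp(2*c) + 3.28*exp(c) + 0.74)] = (6.639512*exp(4*c) + 24.175448*exp(3*c) + 26.614896*exp(2*c) + 5.36321599999999*exp(c) - 3.973504)*exp(c)/(9.129329*exp(6*c) + 42.982104*exp(5*c) + 77.15235*exp(4*c) + 65.72464*exp(3*c) + 27.3171*exp(2*c) + 5.388384*exp(c) + 0.405224)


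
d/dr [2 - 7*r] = -7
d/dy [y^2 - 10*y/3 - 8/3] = 2*y - 10/3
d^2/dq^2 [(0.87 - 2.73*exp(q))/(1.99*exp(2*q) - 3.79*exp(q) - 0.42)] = (-10.811073*exp(4*q) - 6.80878499999997*exp(3*q) - 33.375285*exp(2*q) + 19.750965*exp(q) - 1.866438)*exp(q)/(7.880599*exp(6*q) - 45.026337*exp(5*q) + 80.763951*exp(4*q) - 35.433847*exp(3*q) - 17.045658*exp(2*q) - 2.005668*exp(q) - 0.074088)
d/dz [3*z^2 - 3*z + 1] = 6*z - 3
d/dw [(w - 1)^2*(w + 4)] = (w - 1)*(3*w + 7)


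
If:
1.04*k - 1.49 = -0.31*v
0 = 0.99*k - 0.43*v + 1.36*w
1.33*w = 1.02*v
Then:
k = 2.76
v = -4.46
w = -3.42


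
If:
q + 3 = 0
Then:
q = -3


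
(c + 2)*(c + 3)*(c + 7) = c^3 + 12*c^2 + 41*c + 42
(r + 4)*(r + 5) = r^2 + 9*r + 20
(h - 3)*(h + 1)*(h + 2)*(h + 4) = h^4 + 4*h^3 - 7*h^2 - 34*h - 24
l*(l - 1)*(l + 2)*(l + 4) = l^4 + 5*l^3 + 2*l^2 - 8*l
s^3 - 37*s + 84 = (s - 4)*(s - 3)*(s + 7)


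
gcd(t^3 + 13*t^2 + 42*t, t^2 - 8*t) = t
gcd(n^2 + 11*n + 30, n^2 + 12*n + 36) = n + 6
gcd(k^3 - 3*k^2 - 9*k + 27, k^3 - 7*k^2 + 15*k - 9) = k^2 - 6*k + 9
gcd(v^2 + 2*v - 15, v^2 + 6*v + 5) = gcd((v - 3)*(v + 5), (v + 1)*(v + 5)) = v + 5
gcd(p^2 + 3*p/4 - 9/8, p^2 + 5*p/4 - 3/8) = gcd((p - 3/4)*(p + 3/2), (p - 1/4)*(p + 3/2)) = p + 3/2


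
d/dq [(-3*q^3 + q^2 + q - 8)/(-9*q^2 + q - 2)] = (27*q^4 - 6*q^3 + 28*q^2 - 148*q + 6)/(81*q^4 - 18*q^3 + 37*q^2 - 4*q + 4)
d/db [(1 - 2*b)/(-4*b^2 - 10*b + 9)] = 8*(-b^2 + b - 1)/(16*b^4 + 80*b^3 + 28*b^2 - 180*b + 81)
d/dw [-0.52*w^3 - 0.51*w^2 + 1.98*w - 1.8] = -1.56*w^2 - 1.02*w + 1.98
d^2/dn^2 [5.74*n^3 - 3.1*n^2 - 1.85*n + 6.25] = 34.44*n - 6.2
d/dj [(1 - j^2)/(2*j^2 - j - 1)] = 1/(4*j^2 + 4*j + 1)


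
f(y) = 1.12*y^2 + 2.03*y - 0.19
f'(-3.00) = -4.69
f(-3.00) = 3.80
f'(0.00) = 2.03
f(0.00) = -0.19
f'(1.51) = 5.41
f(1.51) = 5.43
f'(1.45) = 5.28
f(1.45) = 5.11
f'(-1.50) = -1.33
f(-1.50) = -0.71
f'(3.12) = 9.02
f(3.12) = 17.05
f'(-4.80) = -8.72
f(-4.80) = 15.87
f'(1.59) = 5.59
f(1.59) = 5.87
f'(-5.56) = -10.42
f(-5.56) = 23.15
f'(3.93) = 10.83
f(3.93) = 25.09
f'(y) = 2.24*y + 2.03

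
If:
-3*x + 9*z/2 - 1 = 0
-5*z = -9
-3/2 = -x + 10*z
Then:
No Solution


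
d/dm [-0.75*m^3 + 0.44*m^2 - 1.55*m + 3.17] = -2.25*m^2 + 0.88*m - 1.55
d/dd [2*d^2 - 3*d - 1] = 4*d - 3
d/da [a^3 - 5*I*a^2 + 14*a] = 3*a^2 - 10*I*a + 14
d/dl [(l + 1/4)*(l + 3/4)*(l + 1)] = 3*l^2 + 4*l + 19/16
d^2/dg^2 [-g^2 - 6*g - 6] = -2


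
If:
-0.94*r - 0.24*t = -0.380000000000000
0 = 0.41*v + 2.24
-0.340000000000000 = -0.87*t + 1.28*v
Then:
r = 2.36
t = -7.65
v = -5.46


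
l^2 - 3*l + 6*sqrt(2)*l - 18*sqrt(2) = (l - 3)*(l + 6*sqrt(2))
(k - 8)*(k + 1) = k^2 - 7*k - 8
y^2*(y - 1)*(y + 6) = y^4 + 5*y^3 - 6*y^2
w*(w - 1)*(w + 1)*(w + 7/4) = w^4 + 7*w^3/4 - w^2 - 7*w/4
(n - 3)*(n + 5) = n^2 + 2*n - 15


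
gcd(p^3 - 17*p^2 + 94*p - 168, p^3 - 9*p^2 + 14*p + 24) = p^2 - 10*p + 24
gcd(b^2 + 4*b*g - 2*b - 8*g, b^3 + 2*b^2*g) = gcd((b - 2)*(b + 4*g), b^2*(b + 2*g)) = 1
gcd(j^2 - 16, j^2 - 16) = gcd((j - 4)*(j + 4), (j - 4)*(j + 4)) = j^2 - 16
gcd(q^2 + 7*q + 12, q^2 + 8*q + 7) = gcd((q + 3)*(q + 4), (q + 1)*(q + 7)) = 1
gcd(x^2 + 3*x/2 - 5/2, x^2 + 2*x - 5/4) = x + 5/2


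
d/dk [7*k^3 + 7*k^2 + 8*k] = 21*k^2 + 14*k + 8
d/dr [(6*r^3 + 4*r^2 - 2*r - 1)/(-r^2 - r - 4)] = (-6*r^4 - 12*r^3 - 78*r^2 - 34*r + 7)/(r^4 + 2*r^3 + 9*r^2 + 8*r + 16)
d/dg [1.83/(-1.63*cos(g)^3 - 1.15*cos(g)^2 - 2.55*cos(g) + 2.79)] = (8.9487*sin(g)^2 - 4.209*cos(g) - 13.6152)*sin(g)/(1.63*cos(g)^3 + 1.15*cos(g)^2 + 2.55*cos(g) - 2.79)^2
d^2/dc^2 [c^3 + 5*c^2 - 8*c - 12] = 6*c + 10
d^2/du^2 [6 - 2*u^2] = -4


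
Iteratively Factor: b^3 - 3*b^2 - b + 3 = (b - 1)*(b^2 - 2*b - 3) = (b - 1)*(b + 1)*(b - 3)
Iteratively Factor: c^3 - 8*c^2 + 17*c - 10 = (c - 2)*(c^2 - 6*c + 5) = (c - 5)*(c - 2)*(c - 1)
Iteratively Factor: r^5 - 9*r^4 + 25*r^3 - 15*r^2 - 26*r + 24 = (r - 3)*(r^4 - 6*r^3 + 7*r^2 + 6*r - 8) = (r - 3)*(r - 1)*(r^3 - 5*r^2 + 2*r + 8) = (r - 4)*(r - 3)*(r - 1)*(r^2 - r - 2) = (r - 4)*(r - 3)*(r - 1)*(r + 1)*(r - 2)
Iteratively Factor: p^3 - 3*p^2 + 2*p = (p - 2)*(p^2 - p) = p*(p - 2)*(p - 1)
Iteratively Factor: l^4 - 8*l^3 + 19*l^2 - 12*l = (l)*(l^3 - 8*l^2 + 19*l - 12) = l*(l - 1)*(l^2 - 7*l + 12) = l*(l - 4)*(l - 1)*(l - 3)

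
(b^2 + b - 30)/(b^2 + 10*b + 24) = (b - 5)/(b + 4)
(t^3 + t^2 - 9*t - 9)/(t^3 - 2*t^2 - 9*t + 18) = (t + 1)/(t - 2)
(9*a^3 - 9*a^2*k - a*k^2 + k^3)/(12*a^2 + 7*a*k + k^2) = (3*a^2 - 4*a*k + k^2)/(4*a + k)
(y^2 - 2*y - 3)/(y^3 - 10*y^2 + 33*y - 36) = (y + 1)/(y^2 - 7*y + 12)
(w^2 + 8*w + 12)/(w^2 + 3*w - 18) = (w + 2)/(w - 3)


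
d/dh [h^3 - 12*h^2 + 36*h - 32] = 3*h^2 - 24*h + 36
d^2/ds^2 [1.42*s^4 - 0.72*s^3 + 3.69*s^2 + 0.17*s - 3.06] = 17.04*s^2 - 4.32*s + 7.38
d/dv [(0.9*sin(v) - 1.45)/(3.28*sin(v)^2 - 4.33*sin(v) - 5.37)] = (-2.952*sin(v)^2 + 9.512*sin(v) - 11.1115)*cos(v)/(10.7584*sin(v)^4 - 28.4048*sin(v)^3 - 16.4783*sin(v)^2 + 46.5042*sin(v) + 28.8369)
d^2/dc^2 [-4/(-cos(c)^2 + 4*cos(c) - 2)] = 4*(4*sin(c)^4 - 10*sin(c)^2 + 23*cos(c) - 3*cos(3*c) - 22)/(sin(c)^2 + 4*cos(c) - 3)^3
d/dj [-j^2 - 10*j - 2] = -2*j - 10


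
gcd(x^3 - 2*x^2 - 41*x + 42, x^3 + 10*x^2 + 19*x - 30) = x^2 + 5*x - 6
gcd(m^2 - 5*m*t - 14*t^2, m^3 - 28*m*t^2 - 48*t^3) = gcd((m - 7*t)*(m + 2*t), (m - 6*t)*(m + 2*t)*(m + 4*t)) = m + 2*t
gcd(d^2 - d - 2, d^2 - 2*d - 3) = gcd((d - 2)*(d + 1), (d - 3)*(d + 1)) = d + 1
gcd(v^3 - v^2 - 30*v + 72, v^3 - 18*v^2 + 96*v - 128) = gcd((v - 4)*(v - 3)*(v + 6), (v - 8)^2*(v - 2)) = 1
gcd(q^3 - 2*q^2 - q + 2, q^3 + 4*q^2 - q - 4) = q^2 - 1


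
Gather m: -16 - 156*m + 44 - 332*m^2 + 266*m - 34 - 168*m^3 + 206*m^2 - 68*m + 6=-168*m^3 - 126*m^2 + 42*m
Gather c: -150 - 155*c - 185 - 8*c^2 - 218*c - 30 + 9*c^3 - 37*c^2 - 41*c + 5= 9*c^3 - 45*c^2 - 414*c - 360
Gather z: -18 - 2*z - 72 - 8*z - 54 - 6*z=-16*z - 144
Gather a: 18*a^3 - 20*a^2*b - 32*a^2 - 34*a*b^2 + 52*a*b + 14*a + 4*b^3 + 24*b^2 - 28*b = 18*a^3 + a^2*(-20*b - 32) + a*(-34*b^2 + 52*b + 14) + 4*b^3 + 24*b^2 - 28*b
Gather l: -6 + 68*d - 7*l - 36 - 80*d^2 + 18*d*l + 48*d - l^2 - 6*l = -80*d^2 + 116*d - l^2 + l*(18*d - 13) - 42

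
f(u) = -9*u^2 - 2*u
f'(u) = -18*u - 2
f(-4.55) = -177.22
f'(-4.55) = 79.90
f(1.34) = -18.84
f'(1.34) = -26.12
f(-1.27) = -11.98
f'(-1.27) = 20.86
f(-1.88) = -28.05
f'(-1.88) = 31.84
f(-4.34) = -160.84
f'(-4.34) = 76.12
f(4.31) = -175.80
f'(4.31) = -79.58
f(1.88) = -35.57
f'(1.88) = -35.84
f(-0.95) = -6.22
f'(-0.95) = 15.10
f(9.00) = -747.00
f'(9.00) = -164.00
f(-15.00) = -1995.00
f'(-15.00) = 268.00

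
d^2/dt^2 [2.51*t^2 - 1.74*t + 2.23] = 5.02000000000000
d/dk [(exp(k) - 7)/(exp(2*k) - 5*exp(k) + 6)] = (-(exp(k) - 7)*(2*exp(k) - 5) + exp(2*k) - 5*exp(k) + 6)*exp(k)/(exp(2*k) - 5*exp(k) + 6)^2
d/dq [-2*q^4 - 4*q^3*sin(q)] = -4*q^2*(q*cos(q) + 2*q + 3*sin(q))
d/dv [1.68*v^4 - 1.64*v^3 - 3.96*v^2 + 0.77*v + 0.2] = 6.72*v^3 - 4.92*v^2 - 7.92*v + 0.77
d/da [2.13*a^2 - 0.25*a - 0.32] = 4.26*a - 0.25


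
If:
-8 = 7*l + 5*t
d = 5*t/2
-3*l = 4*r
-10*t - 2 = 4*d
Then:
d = -1/4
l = -15/14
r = 45/56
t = -1/10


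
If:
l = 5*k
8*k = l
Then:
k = 0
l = 0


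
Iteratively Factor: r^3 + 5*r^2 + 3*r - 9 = (r - 1)*(r^2 + 6*r + 9) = (r - 1)*(r + 3)*(r + 3)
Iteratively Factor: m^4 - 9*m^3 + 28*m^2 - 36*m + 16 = (m - 2)*(m^3 - 7*m^2 + 14*m - 8) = (m - 2)^2*(m^2 - 5*m + 4) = (m - 4)*(m - 2)^2*(m - 1)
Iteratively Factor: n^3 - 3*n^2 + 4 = (n - 2)*(n^2 - n - 2) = (n - 2)^2*(n + 1)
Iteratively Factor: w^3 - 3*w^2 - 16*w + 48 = (w - 4)*(w^2 + w - 12) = (w - 4)*(w - 3)*(w + 4)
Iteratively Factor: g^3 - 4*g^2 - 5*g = (g + 1)*(g^2 - 5*g) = g*(g + 1)*(g - 5)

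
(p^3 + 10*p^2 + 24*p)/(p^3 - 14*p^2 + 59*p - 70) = p*(p^2 + 10*p + 24)/(p^3 - 14*p^2 + 59*p - 70)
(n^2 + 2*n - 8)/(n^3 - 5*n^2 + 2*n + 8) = (n + 4)/(n^2 - 3*n - 4)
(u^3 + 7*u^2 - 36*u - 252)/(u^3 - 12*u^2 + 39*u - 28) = (u^3 + 7*u^2 - 36*u - 252)/(u^3 - 12*u^2 + 39*u - 28)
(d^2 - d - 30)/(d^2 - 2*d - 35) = (d - 6)/(d - 7)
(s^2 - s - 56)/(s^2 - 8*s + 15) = (s^2 - s - 56)/(s^2 - 8*s + 15)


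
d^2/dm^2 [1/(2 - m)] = -2/(m - 2)^3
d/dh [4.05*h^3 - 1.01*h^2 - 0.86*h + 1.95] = 12.15*h^2 - 2.02*h - 0.86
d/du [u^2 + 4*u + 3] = 2*u + 4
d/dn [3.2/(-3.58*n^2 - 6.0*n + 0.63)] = (22.912*n + 19.2)/(3.58*n^2 + 6.0*n - 0.63)^2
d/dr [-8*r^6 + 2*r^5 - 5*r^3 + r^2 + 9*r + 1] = -48*r^5 + 10*r^4 - 15*r^2 + 2*r + 9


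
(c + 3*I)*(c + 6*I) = c^2 + 9*I*c - 18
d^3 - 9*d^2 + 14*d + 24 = (d - 6)*(d - 4)*(d + 1)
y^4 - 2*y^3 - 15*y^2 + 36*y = y*(y - 3)^2*(y + 4)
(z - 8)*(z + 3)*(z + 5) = z^3 - 49*z - 120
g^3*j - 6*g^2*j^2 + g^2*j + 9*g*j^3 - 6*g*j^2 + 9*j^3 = (g - 3*j)^2*(g*j + j)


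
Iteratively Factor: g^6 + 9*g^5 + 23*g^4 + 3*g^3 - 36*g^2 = (g + 3)*(g^5 + 6*g^4 + 5*g^3 - 12*g^2) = (g + 3)^2*(g^4 + 3*g^3 - 4*g^2) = g*(g + 3)^2*(g^3 + 3*g^2 - 4*g) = g*(g + 3)^2*(g + 4)*(g^2 - g) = g^2*(g + 3)^2*(g + 4)*(g - 1)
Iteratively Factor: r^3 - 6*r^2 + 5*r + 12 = (r - 4)*(r^2 - 2*r - 3) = (r - 4)*(r + 1)*(r - 3)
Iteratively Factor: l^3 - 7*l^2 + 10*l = (l)*(l^2 - 7*l + 10) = l*(l - 5)*(l - 2)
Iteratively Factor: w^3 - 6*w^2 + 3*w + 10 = (w - 2)*(w^2 - 4*w - 5) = (w - 2)*(w + 1)*(w - 5)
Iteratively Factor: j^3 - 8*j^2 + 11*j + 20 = (j - 5)*(j^2 - 3*j - 4) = (j - 5)*(j + 1)*(j - 4)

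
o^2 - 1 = (o - 1)*(o + 1)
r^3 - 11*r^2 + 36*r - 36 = (r - 6)*(r - 3)*(r - 2)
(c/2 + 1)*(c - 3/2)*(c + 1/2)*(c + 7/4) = c^4/2 + 11*c^3/8 - c^2/2 - 101*c/32 - 21/16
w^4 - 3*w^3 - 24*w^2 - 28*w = w*(w - 7)*(w + 2)^2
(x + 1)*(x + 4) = x^2 + 5*x + 4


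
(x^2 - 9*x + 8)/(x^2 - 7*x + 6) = (x - 8)/(x - 6)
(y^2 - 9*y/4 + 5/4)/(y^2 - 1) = (y - 5/4)/(y + 1)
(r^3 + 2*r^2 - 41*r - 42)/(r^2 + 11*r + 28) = (r^2 - 5*r - 6)/(r + 4)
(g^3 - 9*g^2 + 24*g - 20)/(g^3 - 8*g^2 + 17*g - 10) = (g - 2)/(g - 1)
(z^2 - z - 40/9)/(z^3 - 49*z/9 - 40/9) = 1/(z + 1)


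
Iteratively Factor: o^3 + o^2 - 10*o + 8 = (o - 2)*(o^2 + 3*o - 4) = (o - 2)*(o - 1)*(o + 4)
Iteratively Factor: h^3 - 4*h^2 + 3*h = (h - 1)*(h^2 - 3*h) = (h - 3)*(h - 1)*(h)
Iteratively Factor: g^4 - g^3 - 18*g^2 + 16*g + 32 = (g + 1)*(g^3 - 2*g^2 - 16*g + 32) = (g - 4)*(g + 1)*(g^2 + 2*g - 8) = (g - 4)*(g + 1)*(g + 4)*(g - 2)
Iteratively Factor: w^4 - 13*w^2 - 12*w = (w)*(w^3 - 13*w - 12) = w*(w - 4)*(w^2 + 4*w + 3) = w*(w - 4)*(w + 1)*(w + 3)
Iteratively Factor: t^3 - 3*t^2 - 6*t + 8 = (t + 2)*(t^2 - 5*t + 4) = (t - 1)*(t + 2)*(t - 4)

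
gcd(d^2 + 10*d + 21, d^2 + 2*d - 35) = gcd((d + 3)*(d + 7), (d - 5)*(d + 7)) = d + 7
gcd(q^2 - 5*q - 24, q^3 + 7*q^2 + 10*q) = 1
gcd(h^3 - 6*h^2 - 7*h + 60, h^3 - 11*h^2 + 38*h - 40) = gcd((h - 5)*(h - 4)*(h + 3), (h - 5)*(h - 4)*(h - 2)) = h^2 - 9*h + 20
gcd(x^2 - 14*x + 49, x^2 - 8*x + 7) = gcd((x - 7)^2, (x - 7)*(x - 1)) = x - 7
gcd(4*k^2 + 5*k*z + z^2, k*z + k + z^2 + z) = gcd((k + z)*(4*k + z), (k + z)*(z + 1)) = k + z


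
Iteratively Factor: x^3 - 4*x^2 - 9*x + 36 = (x + 3)*(x^2 - 7*x + 12) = (x - 4)*(x + 3)*(x - 3)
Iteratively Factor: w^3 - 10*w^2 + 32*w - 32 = (w - 4)*(w^2 - 6*w + 8) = (w - 4)*(w - 2)*(w - 4)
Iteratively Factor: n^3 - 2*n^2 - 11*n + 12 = (n - 1)*(n^2 - n - 12) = (n - 4)*(n - 1)*(n + 3)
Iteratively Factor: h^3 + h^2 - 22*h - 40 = (h + 4)*(h^2 - 3*h - 10) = (h + 2)*(h + 4)*(h - 5)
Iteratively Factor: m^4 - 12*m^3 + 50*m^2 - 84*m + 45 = (m - 3)*(m^3 - 9*m^2 + 23*m - 15) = (m - 3)*(m - 1)*(m^2 - 8*m + 15) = (m - 5)*(m - 3)*(m - 1)*(m - 3)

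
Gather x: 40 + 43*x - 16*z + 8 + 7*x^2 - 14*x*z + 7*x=7*x^2 + x*(50 - 14*z) - 16*z + 48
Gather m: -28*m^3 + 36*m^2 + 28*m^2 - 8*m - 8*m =-28*m^3 + 64*m^2 - 16*m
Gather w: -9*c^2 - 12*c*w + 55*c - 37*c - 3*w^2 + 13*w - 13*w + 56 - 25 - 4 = -9*c^2 - 12*c*w + 18*c - 3*w^2 + 27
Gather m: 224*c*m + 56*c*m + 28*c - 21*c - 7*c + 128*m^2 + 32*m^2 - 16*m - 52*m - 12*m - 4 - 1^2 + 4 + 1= 160*m^2 + m*(280*c - 80)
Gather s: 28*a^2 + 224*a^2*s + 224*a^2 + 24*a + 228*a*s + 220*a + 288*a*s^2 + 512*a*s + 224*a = 252*a^2 + 288*a*s^2 + 468*a + s*(224*a^2 + 740*a)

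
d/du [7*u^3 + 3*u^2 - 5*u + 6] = 21*u^2 + 6*u - 5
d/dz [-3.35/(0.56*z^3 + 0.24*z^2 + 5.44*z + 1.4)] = (5.628*z^2 + 1.608*z + 18.224)/(0.56*z^3 + 0.24*z^2 + 5.44*z + 1.4)^2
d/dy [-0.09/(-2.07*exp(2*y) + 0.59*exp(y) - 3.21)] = (0.0531 - 0.3726*exp(y))*exp(y)/(2.07*exp(2*y) - 0.59*exp(y) + 3.21)^2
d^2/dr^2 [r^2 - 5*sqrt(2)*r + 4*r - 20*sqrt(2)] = 2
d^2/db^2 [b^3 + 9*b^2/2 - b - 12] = 6*b + 9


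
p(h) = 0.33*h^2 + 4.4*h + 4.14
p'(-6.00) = 0.44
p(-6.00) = -10.38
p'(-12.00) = -3.52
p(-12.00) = -1.14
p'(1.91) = 5.66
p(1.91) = 13.75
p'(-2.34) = 2.86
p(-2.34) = -4.35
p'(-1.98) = 3.09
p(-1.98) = -3.28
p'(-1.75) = 3.24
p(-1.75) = -2.55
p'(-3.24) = 2.26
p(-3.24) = -6.65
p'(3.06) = 6.42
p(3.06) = 20.69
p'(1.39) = 5.32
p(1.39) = 10.89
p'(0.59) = 4.79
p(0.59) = 6.85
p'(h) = 0.66*h + 4.4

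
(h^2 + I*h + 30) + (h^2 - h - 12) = 2*h^2 - h + I*h + 18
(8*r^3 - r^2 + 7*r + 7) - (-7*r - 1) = 8*r^3 - r^2 + 14*r + 8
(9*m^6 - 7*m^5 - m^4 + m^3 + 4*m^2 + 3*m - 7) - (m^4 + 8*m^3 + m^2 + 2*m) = 9*m^6 - 7*m^5 - 2*m^4 - 7*m^3 + 3*m^2 + m - 7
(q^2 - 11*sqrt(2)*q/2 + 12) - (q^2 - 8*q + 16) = -11*sqrt(2)*q/2 + 8*q - 4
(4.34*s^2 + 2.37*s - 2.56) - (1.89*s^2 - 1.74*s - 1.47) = 2.45*s^2 + 4.11*s - 1.09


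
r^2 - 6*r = r*(r - 6)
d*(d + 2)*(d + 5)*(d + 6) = d^4 + 13*d^3 + 52*d^2 + 60*d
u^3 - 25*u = u*(u - 5)*(u + 5)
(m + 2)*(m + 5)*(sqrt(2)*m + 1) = sqrt(2)*m^3 + m^2 + 7*sqrt(2)*m^2 + 7*m + 10*sqrt(2)*m + 10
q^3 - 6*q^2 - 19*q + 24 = (q - 8)*(q - 1)*(q + 3)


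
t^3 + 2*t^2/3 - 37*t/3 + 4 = (t - 3)*(t - 1/3)*(t + 4)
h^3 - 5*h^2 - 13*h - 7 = (h - 7)*(h + 1)^2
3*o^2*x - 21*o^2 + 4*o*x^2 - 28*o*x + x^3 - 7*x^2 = (o + x)*(3*o + x)*(x - 7)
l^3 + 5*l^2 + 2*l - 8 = (l - 1)*(l + 2)*(l + 4)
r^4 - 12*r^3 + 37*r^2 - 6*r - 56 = (r - 7)*(r - 4)*(r - 2)*(r + 1)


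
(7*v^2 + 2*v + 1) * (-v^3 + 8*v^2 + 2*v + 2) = -7*v^5 + 54*v^4 + 29*v^3 + 26*v^2 + 6*v + 2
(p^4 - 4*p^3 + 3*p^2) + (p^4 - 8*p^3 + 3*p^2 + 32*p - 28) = 2*p^4 - 12*p^3 + 6*p^2 + 32*p - 28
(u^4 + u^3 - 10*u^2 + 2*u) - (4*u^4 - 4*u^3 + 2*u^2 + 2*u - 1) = -3*u^4 + 5*u^3 - 12*u^2 + 1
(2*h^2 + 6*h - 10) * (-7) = -14*h^2 - 42*h + 70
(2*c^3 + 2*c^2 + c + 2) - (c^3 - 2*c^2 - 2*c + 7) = c^3 + 4*c^2 + 3*c - 5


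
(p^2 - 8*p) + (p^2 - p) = 2*p^2 - 9*p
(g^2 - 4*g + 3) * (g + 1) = g^3 - 3*g^2 - g + 3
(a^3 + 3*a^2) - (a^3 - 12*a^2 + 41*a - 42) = 15*a^2 - 41*a + 42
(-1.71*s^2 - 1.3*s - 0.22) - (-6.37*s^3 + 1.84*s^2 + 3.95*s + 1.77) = 6.37*s^3 - 3.55*s^2 - 5.25*s - 1.99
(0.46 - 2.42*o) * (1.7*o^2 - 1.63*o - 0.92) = -4.114*o^3 + 4.7266*o^2 + 1.4766*o - 0.4232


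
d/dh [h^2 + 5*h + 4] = 2*h + 5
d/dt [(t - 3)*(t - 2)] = 2*t - 5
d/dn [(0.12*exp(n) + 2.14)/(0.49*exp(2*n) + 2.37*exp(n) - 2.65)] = (-(0.12*exp(n) + 2.14)*(0.98*exp(n) + 2.37) + 0.0588*exp(2*n) + 0.2844*exp(n) - 0.318)*exp(n)/(0.49*exp(2*n) + 2.37*exp(n) - 2.65)^2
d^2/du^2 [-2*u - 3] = 0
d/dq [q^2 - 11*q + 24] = 2*q - 11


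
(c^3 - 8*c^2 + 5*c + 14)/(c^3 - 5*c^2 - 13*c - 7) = (c - 2)/(c + 1)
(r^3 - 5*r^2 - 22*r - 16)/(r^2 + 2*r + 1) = (r^2 - 6*r - 16)/(r + 1)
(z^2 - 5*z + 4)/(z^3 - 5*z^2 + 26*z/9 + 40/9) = 9*(z - 1)/(9*z^2 - 9*z - 10)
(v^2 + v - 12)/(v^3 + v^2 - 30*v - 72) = (v - 3)/(v^2 - 3*v - 18)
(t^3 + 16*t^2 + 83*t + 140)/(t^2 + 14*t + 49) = (t^2 + 9*t + 20)/(t + 7)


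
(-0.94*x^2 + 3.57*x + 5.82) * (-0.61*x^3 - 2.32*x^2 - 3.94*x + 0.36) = 0.5734*x^5 + 0.00309999999999988*x^4 - 8.129*x^3 - 27.9066*x^2 - 21.6456*x + 2.0952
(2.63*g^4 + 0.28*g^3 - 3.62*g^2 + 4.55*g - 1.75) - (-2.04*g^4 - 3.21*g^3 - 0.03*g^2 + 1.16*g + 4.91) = 4.67*g^4 + 3.49*g^3 - 3.59*g^2 + 3.39*g - 6.66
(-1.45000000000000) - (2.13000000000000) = -3.58000000000000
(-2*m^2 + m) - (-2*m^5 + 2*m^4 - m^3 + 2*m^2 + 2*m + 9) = 2*m^5 - 2*m^4 + m^3 - 4*m^2 - m - 9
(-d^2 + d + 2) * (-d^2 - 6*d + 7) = d^4 + 5*d^3 - 15*d^2 - 5*d + 14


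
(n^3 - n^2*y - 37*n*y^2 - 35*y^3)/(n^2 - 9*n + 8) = (n^3 - n^2*y - 37*n*y^2 - 35*y^3)/(n^2 - 9*n + 8)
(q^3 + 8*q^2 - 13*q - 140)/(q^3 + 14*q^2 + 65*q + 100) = (q^2 + 3*q - 28)/(q^2 + 9*q + 20)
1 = 1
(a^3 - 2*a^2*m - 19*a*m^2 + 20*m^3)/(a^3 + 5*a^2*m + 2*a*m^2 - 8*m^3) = (a - 5*m)/(a + 2*m)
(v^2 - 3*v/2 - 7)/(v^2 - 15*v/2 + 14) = (v + 2)/(v - 4)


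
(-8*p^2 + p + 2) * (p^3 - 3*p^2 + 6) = -8*p^5 + 25*p^4 - p^3 - 54*p^2 + 6*p + 12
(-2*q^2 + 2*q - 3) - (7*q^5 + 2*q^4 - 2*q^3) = -7*q^5 - 2*q^4 + 2*q^3 - 2*q^2 + 2*q - 3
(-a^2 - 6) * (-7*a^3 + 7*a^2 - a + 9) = 7*a^5 - 7*a^4 + 43*a^3 - 51*a^2 + 6*a - 54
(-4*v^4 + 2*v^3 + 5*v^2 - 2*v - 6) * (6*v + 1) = -24*v^5 + 8*v^4 + 32*v^3 - 7*v^2 - 38*v - 6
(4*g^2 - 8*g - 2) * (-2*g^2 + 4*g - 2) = -8*g^4 + 32*g^3 - 36*g^2 + 8*g + 4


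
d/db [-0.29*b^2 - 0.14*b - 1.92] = -0.58*b - 0.14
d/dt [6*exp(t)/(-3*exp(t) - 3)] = -1/(2*cosh(t/2)^2)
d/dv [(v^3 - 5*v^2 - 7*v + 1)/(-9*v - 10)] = (-18*v^3 + 15*v^2 + 100*v + 79)/(81*v^2 + 180*v + 100)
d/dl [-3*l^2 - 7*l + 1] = -6*l - 7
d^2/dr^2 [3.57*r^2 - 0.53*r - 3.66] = 7.14000000000000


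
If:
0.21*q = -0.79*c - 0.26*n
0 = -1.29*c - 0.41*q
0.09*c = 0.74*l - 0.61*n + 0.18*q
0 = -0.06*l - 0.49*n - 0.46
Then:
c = 2.14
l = 1.02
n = -1.06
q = -6.73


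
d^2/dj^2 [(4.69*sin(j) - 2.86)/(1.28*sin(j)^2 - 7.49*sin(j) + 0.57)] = (-7.684096*sin(j)^5 - 26.220672*sin(j)^4 - 46.35904*sin(j)^3 + 103.961701*sin(j)^2 + 154.671825*sin(j) - 276.673226)/(2.097152*sin(j)^6 - 36.814848*sin(j)^5 + 218.226048*sin(j)^4 - 452.977973*sin(j)^3 + 97.178787*sin(j)^2 - 7.300503*sin(j) + 0.185193)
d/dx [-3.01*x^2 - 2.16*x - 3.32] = -6.02*x - 2.16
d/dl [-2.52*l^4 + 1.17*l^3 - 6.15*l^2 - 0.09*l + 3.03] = -10.08*l^3 + 3.51*l^2 - 12.3*l - 0.09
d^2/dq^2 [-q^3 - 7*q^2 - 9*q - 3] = -6*q - 14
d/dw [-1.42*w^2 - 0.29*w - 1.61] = -2.84*w - 0.29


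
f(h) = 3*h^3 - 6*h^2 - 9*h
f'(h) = 9*h^2 - 12*h - 9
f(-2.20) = -41.18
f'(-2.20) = 60.96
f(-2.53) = -64.22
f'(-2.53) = 78.97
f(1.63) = -17.62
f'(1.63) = -4.65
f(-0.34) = 2.25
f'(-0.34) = -3.88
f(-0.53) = 2.64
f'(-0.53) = -0.11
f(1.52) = -17.01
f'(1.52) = -6.45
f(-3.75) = -208.83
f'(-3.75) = 162.56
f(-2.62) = -71.56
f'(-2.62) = 84.22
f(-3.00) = -108.00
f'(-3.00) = 108.00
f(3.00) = 0.00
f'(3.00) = 36.00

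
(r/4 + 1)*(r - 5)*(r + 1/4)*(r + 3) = r^4/4 + 9*r^3/16 - 45*r^2/8 - 263*r/16 - 15/4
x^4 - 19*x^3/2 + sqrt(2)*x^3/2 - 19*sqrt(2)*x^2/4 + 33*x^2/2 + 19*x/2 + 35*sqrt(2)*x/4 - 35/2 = (x - 7)*(x - 5/2)*(x - sqrt(2)/2)*(x + sqrt(2))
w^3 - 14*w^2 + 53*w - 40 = (w - 8)*(w - 5)*(w - 1)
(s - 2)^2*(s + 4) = s^3 - 12*s + 16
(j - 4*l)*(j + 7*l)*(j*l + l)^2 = j^4*l^2 + 3*j^3*l^3 + 2*j^3*l^2 - 28*j^2*l^4 + 6*j^2*l^3 + j^2*l^2 - 56*j*l^4 + 3*j*l^3 - 28*l^4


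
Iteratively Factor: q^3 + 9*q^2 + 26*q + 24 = (q + 3)*(q^2 + 6*q + 8) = (q + 2)*(q + 3)*(q + 4)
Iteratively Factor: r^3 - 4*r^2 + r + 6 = (r - 3)*(r^2 - r - 2) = (r - 3)*(r + 1)*(r - 2)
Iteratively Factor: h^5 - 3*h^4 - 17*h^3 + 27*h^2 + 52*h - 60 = (h + 3)*(h^4 - 6*h^3 + h^2 + 24*h - 20) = (h - 2)*(h + 3)*(h^3 - 4*h^2 - 7*h + 10) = (h - 2)*(h + 2)*(h + 3)*(h^2 - 6*h + 5) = (h - 5)*(h - 2)*(h + 2)*(h + 3)*(h - 1)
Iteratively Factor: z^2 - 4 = (z - 2)*(z + 2)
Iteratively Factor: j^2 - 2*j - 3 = (j - 3)*(j + 1)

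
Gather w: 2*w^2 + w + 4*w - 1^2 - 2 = 2*w^2 + 5*w - 3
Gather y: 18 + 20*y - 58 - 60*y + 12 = -40*y - 28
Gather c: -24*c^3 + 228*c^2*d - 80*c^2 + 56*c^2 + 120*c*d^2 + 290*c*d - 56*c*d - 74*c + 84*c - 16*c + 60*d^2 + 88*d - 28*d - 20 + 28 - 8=-24*c^3 + c^2*(228*d - 24) + c*(120*d^2 + 234*d - 6) + 60*d^2 + 60*d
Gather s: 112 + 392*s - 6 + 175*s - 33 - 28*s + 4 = 539*s + 77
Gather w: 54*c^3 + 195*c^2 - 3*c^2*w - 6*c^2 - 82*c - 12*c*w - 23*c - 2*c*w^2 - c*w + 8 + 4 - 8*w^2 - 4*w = 54*c^3 + 189*c^2 - 105*c + w^2*(-2*c - 8) + w*(-3*c^2 - 13*c - 4) + 12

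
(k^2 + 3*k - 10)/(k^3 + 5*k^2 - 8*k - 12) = (k + 5)/(k^2 + 7*k + 6)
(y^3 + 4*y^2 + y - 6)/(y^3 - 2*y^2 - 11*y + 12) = (y + 2)/(y - 4)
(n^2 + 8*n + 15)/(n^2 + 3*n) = (n + 5)/n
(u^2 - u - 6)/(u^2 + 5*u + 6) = (u - 3)/(u + 3)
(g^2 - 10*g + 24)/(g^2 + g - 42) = (g - 4)/(g + 7)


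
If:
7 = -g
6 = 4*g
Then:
No Solution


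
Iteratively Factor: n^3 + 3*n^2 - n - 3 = (n + 3)*(n^2 - 1) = (n - 1)*(n + 3)*(n + 1)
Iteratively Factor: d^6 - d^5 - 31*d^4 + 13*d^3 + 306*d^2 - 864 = (d - 4)*(d^5 + 3*d^4 - 19*d^3 - 63*d^2 + 54*d + 216) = (d - 4)*(d + 3)*(d^4 - 19*d^2 - 6*d + 72) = (d - 4)*(d + 3)^2*(d^3 - 3*d^2 - 10*d + 24) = (d - 4)*(d - 2)*(d + 3)^2*(d^2 - d - 12) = (d - 4)*(d - 2)*(d + 3)^3*(d - 4)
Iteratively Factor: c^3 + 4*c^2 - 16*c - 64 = (c + 4)*(c^2 - 16) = (c - 4)*(c + 4)*(c + 4)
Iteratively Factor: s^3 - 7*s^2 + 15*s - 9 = (s - 1)*(s^2 - 6*s + 9) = (s - 3)*(s - 1)*(s - 3)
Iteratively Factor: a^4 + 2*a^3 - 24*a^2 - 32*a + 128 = (a - 4)*(a^3 + 6*a^2 - 32) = (a - 4)*(a + 4)*(a^2 + 2*a - 8) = (a - 4)*(a - 2)*(a + 4)*(a + 4)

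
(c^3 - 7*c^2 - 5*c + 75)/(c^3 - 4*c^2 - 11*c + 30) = (c - 5)/(c - 2)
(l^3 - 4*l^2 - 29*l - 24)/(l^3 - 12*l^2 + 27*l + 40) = (l + 3)/(l - 5)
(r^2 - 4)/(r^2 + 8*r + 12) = (r - 2)/(r + 6)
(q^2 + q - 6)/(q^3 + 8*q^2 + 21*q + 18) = (q - 2)/(q^2 + 5*q + 6)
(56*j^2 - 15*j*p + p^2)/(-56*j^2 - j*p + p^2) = (-7*j + p)/(7*j + p)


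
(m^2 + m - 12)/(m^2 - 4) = (m^2 + m - 12)/(m^2 - 4)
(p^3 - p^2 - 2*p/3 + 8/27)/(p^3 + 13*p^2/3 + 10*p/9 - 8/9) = (p - 4/3)/(p + 4)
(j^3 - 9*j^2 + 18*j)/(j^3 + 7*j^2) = (j^2 - 9*j + 18)/(j*(j + 7))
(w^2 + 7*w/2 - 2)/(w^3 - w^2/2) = (w + 4)/w^2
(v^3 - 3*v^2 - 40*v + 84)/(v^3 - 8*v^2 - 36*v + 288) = (v^2 - 9*v + 14)/(v^2 - 14*v + 48)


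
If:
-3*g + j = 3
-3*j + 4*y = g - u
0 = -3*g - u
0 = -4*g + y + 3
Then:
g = 7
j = 24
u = -21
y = 25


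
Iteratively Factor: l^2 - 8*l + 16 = (l - 4)*(l - 4)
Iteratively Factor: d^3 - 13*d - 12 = (d + 3)*(d^2 - 3*d - 4) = (d + 1)*(d + 3)*(d - 4)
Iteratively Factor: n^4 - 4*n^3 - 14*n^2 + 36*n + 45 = (n - 3)*(n^3 - n^2 - 17*n - 15) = (n - 3)*(n + 1)*(n^2 - 2*n - 15) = (n - 5)*(n - 3)*(n + 1)*(n + 3)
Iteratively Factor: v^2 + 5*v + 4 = (v + 4)*(v + 1)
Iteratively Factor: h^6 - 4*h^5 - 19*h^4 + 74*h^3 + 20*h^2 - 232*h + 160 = (h - 5)*(h^5 + h^4 - 14*h^3 + 4*h^2 + 40*h - 32) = (h - 5)*(h + 2)*(h^4 - h^3 - 12*h^2 + 28*h - 16) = (h - 5)*(h - 2)*(h + 2)*(h^3 + h^2 - 10*h + 8) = (h - 5)*(h - 2)*(h + 2)*(h + 4)*(h^2 - 3*h + 2) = (h - 5)*(h - 2)^2*(h + 2)*(h + 4)*(h - 1)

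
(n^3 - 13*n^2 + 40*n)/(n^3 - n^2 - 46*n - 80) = n*(n - 5)/(n^2 + 7*n + 10)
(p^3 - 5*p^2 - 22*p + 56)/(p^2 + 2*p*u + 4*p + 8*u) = (p^2 - 9*p + 14)/(p + 2*u)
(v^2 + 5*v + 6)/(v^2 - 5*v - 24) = (v + 2)/(v - 8)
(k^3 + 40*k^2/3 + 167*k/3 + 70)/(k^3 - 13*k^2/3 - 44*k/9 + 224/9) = 3*(k^2 + 11*k + 30)/(3*k^2 - 20*k + 32)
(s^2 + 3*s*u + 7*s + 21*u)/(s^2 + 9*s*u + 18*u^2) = (s + 7)/(s + 6*u)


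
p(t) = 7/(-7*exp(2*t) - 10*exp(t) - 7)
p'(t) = 7*(14*exp(2*t) + 10*exp(t))/(-7*exp(2*t) - 10*exp(t) - 7)^2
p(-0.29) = -0.38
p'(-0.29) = 0.32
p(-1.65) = -0.76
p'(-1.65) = 0.20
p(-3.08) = -0.94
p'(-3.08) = 0.06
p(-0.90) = -0.57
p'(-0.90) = 0.30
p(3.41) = -0.00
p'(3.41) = 0.00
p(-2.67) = -0.91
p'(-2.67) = 0.09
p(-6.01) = -1.00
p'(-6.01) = 0.00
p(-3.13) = -0.94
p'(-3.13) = 0.06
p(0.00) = -0.29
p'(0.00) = 0.29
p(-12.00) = -1.00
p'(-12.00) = 0.00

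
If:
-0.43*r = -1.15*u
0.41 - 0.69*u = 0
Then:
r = 1.59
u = 0.59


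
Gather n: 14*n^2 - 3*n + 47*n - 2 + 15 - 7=14*n^2 + 44*n + 6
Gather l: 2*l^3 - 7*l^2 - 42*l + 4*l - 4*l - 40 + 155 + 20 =2*l^3 - 7*l^2 - 42*l + 135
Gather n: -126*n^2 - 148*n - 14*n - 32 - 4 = -126*n^2 - 162*n - 36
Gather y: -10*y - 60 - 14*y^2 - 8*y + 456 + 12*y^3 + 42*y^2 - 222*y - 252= 12*y^3 + 28*y^2 - 240*y + 144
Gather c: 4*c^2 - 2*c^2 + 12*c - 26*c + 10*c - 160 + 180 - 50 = 2*c^2 - 4*c - 30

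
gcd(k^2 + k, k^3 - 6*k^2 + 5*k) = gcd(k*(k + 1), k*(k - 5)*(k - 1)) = k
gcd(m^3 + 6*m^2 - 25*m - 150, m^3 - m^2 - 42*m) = m + 6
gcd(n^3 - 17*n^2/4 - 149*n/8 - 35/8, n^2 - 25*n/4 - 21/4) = n - 7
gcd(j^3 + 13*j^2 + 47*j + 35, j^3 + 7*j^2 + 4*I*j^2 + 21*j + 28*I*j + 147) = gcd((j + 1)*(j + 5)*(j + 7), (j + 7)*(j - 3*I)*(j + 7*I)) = j + 7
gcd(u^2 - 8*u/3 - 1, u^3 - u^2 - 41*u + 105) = u - 3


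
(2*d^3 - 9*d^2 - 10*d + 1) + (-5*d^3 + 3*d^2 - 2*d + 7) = -3*d^3 - 6*d^2 - 12*d + 8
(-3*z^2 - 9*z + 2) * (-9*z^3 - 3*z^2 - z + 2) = 27*z^5 + 90*z^4 + 12*z^3 - 3*z^2 - 20*z + 4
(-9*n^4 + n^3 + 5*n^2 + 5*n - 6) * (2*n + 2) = -18*n^5 - 16*n^4 + 12*n^3 + 20*n^2 - 2*n - 12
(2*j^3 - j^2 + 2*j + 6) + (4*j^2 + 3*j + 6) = 2*j^3 + 3*j^2 + 5*j + 12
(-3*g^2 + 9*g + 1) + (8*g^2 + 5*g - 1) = 5*g^2 + 14*g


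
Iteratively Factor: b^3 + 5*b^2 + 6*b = (b + 2)*(b^2 + 3*b) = (b + 2)*(b + 3)*(b)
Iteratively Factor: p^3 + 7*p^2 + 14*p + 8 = (p + 4)*(p^2 + 3*p + 2) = (p + 2)*(p + 4)*(p + 1)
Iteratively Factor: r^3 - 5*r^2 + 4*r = (r)*(r^2 - 5*r + 4) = r*(r - 1)*(r - 4)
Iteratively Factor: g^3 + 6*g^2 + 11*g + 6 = (g + 2)*(g^2 + 4*g + 3) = (g + 2)*(g + 3)*(g + 1)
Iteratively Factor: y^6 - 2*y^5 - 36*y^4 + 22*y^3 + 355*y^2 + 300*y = (y + 3)*(y^5 - 5*y^4 - 21*y^3 + 85*y^2 + 100*y) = (y + 1)*(y + 3)*(y^4 - 6*y^3 - 15*y^2 + 100*y) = y*(y + 1)*(y + 3)*(y^3 - 6*y^2 - 15*y + 100) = y*(y + 1)*(y + 3)*(y + 4)*(y^2 - 10*y + 25) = y*(y - 5)*(y + 1)*(y + 3)*(y + 4)*(y - 5)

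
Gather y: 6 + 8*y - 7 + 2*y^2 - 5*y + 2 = 2*y^2 + 3*y + 1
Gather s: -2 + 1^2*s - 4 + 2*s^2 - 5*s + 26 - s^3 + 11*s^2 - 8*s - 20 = -s^3 + 13*s^2 - 12*s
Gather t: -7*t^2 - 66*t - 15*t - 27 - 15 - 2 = -7*t^2 - 81*t - 44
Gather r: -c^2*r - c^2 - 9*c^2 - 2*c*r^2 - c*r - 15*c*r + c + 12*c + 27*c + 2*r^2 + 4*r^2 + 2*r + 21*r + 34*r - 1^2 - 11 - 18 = -10*c^2 + 40*c + r^2*(6 - 2*c) + r*(-c^2 - 16*c + 57) - 30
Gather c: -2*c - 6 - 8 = -2*c - 14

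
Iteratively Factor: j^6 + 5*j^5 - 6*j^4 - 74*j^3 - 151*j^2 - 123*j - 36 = (j + 1)*(j^5 + 4*j^4 - 10*j^3 - 64*j^2 - 87*j - 36) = (j - 4)*(j + 1)*(j^4 + 8*j^3 + 22*j^2 + 24*j + 9) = (j - 4)*(j + 1)^2*(j^3 + 7*j^2 + 15*j + 9) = (j - 4)*(j + 1)^2*(j + 3)*(j^2 + 4*j + 3) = (j - 4)*(j + 1)^3*(j + 3)*(j + 3)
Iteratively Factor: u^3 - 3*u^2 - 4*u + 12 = (u + 2)*(u^2 - 5*u + 6) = (u - 2)*(u + 2)*(u - 3)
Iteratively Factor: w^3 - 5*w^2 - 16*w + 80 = (w - 5)*(w^2 - 16) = (w - 5)*(w + 4)*(w - 4)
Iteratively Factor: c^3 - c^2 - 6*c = (c + 2)*(c^2 - 3*c) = c*(c + 2)*(c - 3)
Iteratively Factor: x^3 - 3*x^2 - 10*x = (x)*(x^2 - 3*x - 10) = x*(x + 2)*(x - 5)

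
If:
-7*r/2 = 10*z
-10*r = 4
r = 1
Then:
No Solution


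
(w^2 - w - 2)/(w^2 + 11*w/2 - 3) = 2*(w^2 - w - 2)/(2*w^2 + 11*w - 6)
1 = 1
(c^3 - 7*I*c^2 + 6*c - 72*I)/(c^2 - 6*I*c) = c - I + 12/c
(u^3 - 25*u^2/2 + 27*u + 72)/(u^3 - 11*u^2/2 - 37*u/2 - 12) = (u - 6)/(u + 1)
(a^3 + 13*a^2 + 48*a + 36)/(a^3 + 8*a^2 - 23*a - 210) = (a^2 + 7*a + 6)/(a^2 + 2*a - 35)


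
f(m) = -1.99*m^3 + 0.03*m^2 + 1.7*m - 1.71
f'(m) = -5.97*m^2 + 0.06*m + 1.7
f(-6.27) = 479.33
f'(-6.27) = -233.37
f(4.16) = -137.38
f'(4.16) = -101.36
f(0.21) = -1.37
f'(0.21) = 1.45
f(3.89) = -111.78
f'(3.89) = -88.41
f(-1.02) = -1.30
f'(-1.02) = -4.57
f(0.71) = -1.20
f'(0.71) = -1.27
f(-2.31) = 19.05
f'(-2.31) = -30.30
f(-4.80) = 210.90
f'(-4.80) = -136.14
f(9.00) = -1434.69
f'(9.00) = -481.33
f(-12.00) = 3420.93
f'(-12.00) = -858.70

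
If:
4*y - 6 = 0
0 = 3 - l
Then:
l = 3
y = 3/2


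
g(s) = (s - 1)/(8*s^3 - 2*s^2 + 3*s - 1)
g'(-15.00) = 0.00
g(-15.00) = 0.00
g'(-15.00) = 0.00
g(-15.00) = 0.00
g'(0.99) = 0.13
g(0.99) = -0.00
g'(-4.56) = 0.00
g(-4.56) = 0.01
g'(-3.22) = 0.01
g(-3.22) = 0.01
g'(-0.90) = 0.31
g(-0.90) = 0.17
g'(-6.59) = 0.00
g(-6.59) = 0.00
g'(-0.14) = 1.42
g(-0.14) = 0.77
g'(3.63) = -0.00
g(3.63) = 0.01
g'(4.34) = -0.00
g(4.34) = 0.01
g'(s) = (s - 1)*(-24*s^2 + 4*s - 3)/(8*s^3 - 2*s^2 + 3*s - 1)^2 + 1/(8*s^3 - 2*s^2 + 3*s - 1)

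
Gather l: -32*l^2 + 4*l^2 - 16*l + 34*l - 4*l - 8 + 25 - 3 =-28*l^2 + 14*l + 14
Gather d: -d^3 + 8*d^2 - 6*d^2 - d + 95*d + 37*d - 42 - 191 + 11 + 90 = -d^3 + 2*d^2 + 131*d - 132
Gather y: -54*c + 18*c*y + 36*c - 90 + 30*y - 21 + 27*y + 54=-18*c + y*(18*c + 57) - 57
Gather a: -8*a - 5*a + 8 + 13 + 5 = 26 - 13*a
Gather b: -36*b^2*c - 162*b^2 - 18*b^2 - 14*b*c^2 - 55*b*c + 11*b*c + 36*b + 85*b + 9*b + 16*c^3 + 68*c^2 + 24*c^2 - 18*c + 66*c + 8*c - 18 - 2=b^2*(-36*c - 180) + b*(-14*c^2 - 44*c + 130) + 16*c^3 + 92*c^2 + 56*c - 20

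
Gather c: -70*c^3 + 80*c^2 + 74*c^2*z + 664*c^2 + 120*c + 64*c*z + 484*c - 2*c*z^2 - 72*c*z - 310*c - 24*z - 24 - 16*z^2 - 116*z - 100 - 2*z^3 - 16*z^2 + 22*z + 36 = -70*c^3 + c^2*(74*z + 744) + c*(-2*z^2 - 8*z + 294) - 2*z^3 - 32*z^2 - 118*z - 88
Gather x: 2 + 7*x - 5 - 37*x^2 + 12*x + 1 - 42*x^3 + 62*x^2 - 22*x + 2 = -42*x^3 + 25*x^2 - 3*x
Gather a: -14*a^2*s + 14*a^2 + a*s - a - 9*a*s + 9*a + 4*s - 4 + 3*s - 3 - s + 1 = a^2*(14 - 14*s) + a*(8 - 8*s) + 6*s - 6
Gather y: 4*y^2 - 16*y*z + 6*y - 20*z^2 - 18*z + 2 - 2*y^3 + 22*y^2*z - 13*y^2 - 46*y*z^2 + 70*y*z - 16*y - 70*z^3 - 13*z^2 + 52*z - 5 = -2*y^3 + y^2*(22*z - 9) + y*(-46*z^2 + 54*z - 10) - 70*z^3 - 33*z^2 + 34*z - 3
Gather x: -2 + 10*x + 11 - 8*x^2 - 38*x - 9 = -8*x^2 - 28*x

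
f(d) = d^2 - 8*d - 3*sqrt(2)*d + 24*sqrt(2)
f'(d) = 2*d - 8 - 3*sqrt(2)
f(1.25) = 20.20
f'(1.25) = -9.74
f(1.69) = 16.11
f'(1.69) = -8.86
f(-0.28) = 37.45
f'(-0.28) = -12.80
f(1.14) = 21.28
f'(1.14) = -9.96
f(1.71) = 15.93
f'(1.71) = -8.82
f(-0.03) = 34.31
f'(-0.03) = -12.30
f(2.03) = 13.21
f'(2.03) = -8.18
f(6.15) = -3.53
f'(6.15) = 0.06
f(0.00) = 33.94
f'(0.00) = -12.24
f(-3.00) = 79.67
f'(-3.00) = -18.24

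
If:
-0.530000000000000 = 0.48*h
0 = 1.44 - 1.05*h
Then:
No Solution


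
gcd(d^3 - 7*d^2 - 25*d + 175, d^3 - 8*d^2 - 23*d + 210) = d^2 - 2*d - 35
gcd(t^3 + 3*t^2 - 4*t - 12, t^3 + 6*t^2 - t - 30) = t^2 + t - 6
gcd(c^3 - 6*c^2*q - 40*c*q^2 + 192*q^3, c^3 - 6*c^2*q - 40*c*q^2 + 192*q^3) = c^3 - 6*c^2*q - 40*c*q^2 + 192*q^3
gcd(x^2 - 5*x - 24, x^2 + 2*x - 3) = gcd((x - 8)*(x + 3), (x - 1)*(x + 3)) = x + 3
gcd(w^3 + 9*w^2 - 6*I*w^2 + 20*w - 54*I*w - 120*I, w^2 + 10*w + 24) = w + 4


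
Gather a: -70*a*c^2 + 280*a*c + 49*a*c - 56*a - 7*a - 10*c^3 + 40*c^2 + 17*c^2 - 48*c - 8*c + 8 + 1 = a*(-70*c^2 + 329*c - 63) - 10*c^3 + 57*c^2 - 56*c + 9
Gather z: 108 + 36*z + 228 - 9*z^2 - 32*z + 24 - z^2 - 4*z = 360 - 10*z^2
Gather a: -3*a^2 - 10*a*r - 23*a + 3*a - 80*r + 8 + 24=-3*a^2 + a*(-10*r - 20) - 80*r + 32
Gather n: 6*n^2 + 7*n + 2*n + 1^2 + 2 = 6*n^2 + 9*n + 3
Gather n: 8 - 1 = 7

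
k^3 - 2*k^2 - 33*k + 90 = (k - 5)*(k - 3)*(k + 6)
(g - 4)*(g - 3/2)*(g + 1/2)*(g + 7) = g^4 + 2*g^3 - 127*g^2/4 + 103*g/4 + 21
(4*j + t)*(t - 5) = 4*j*t - 20*j + t^2 - 5*t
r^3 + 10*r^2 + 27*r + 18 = (r + 1)*(r + 3)*(r + 6)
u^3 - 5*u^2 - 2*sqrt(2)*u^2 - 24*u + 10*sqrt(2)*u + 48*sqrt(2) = (u - 8)*(u + 3)*(u - 2*sqrt(2))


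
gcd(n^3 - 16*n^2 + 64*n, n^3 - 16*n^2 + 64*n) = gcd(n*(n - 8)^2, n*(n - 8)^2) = n^3 - 16*n^2 + 64*n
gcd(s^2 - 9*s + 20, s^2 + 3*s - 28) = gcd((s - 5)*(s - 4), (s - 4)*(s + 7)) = s - 4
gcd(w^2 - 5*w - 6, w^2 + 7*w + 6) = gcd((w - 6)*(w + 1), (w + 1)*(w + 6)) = w + 1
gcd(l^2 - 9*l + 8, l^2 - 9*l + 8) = l^2 - 9*l + 8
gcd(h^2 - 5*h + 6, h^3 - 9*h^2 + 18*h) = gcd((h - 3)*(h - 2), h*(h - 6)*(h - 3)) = h - 3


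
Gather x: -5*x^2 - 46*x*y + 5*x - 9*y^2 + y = -5*x^2 + x*(5 - 46*y) - 9*y^2 + y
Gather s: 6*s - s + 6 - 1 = 5*s + 5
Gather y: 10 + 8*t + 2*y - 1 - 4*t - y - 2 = 4*t + y + 7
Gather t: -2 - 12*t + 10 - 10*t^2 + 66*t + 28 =-10*t^2 + 54*t + 36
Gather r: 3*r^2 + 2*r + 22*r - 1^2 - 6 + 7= 3*r^2 + 24*r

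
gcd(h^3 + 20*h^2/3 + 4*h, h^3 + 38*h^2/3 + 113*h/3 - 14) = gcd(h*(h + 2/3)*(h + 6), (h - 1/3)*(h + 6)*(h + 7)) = h + 6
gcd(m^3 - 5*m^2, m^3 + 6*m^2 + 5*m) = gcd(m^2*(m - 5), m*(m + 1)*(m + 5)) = m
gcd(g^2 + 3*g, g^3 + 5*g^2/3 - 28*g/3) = g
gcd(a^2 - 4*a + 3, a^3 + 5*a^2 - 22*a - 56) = 1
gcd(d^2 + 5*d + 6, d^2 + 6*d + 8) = d + 2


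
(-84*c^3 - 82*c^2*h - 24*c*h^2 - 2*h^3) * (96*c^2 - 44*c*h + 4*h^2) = -8064*c^5 - 4176*c^4*h + 968*c^3*h^2 + 536*c^2*h^3 - 8*c*h^4 - 8*h^5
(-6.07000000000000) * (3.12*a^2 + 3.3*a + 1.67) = -18.9384*a^2 - 20.031*a - 10.1369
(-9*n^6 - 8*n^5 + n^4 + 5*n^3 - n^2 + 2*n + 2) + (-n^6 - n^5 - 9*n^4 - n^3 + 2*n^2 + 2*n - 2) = -10*n^6 - 9*n^5 - 8*n^4 + 4*n^3 + n^2 + 4*n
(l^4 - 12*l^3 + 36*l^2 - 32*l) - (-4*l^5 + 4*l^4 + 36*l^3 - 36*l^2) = 4*l^5 - 3*l^4 - 48*l^3 + 72*l^2 - 32*l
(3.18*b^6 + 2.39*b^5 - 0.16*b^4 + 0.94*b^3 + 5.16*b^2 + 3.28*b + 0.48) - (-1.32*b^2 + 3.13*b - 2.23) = 3.18*b^6 + 2.39*b^5 - 0.16*b^4 + 0.94*b^3 + 6.48*b^2 + 0.15*b + 2.71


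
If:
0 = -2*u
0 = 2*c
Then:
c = 0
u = 0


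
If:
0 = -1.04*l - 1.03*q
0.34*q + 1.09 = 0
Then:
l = 3.18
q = -3.21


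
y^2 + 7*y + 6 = (y + 1)*(y + 6)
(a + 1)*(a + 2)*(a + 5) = a^3 + 8*a^2 + 17*a + 10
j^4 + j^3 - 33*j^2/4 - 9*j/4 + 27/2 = (j - 2)*(j - 3/2)*(j + 3/2)*(j + 3)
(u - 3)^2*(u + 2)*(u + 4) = u^4 - 19*u^2 + 6*u + 72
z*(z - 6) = z^2 - 6*z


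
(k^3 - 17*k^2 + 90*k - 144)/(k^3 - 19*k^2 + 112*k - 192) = (k - 6)/(k - 8)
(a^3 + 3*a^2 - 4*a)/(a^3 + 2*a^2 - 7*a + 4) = a/(a - 1)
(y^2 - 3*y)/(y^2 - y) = (y - 3)/(y - 1)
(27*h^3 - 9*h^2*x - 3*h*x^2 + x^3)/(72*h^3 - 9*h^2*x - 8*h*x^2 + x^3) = (-3*h + x)/(-8*h + x)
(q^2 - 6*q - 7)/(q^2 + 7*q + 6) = (q - 7)/(q + 6)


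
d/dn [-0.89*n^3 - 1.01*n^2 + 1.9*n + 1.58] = -2.67*n^2 - 2.02*n + 1.9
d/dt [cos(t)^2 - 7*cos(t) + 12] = (7 - 2*cos(t))*sin(t)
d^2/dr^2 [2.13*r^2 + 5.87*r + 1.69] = 4.26000000000000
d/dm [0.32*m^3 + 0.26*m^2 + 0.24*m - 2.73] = 0.96*m^2 + 0.52*m + 0.24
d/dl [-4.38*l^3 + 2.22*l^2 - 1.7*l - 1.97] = -13.14*l^2 + 4.44*l - 1.7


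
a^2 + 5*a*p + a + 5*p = (a + 1)*(a + 5*p)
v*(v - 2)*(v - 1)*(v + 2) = v^4 - v^3 - 4*v^2 + 4*v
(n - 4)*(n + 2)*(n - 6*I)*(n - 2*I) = n^4 - 2*n^3 - 8*I*n^3 - 20*n^2 + 16*I*n^2 + 24*n + 64*I*n + 96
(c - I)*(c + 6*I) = c^2 + 5*I*c + 6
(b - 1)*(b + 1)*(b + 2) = b^3 + 2*b^2 - b - 2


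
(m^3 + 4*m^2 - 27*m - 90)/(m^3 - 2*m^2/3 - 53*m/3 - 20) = 3*(m + 6)/(3*m + 4)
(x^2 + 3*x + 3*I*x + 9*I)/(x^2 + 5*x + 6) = (x + 3*I)/(x + 2)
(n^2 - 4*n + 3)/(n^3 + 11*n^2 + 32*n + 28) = (n^2 - 4*n + 3)/(n^3 + 11*n^2 + 32*n + 28)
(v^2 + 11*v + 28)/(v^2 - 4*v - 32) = (v + 7)/(v - 8)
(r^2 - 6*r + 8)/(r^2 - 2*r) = (r - 4)/r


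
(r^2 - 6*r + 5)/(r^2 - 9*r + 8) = (r - 5)/(r - 8)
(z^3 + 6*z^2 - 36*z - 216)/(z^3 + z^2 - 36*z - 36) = (z + 6)/(z + 1)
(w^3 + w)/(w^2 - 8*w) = (w^2 + 1)/(w - 8)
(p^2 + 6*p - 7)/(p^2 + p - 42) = (p - 1)/(p - 6)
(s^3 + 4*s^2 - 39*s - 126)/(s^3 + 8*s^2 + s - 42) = (s - 6)/(s - 2)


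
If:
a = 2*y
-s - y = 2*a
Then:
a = 2*y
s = -5*y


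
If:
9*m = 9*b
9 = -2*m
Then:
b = -9/2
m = -9/2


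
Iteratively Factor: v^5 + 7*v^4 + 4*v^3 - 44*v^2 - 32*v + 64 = (v - 2)*(v^4 + 9*v^3 + 22*v^2 - 32) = (v - 2)*(v - 1)*(v^3 + 10*v^2 + 32*v + 32) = (v - 2)*(v - 1)*(v + 4)*(v^2 + 6*v + 8) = (v - 2)*(v - 1)*(v + 2)*(v + 4)*(v + 4)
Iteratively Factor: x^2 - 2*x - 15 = (x + 3)*(x - 5)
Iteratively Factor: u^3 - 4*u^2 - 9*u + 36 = (u + 3)*(u^2 - 7*u + 12) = (u - 3)*(u + 3)*(u - 4)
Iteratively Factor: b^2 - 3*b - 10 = (b + 2)*(b - 5)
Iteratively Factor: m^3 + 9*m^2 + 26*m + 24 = (m + 4)*(m^2 + 5*m + 6) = (m + 2)*(m + 4)*(m + 3)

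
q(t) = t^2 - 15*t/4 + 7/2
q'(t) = 2*t - 15/4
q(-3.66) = 30.62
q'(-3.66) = -11.07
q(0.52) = 1.82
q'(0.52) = -2.71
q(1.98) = -0.00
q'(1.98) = 0.21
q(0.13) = 3.03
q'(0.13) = -3.49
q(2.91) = 1.06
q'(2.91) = 2.07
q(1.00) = 0.75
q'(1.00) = -1.75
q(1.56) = 0.08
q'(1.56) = -0.63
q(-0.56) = 5.91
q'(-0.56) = -4.87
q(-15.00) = 284.75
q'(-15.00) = -33.75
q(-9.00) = 118.25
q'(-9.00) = -21.75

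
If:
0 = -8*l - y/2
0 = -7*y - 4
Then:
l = 1/28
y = -4/7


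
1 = 1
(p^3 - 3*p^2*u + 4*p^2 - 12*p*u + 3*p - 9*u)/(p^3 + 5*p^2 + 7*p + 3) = (p - 3*u)/(p + 1)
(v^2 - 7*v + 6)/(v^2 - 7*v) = (v^2 - 7*v + 6)/(v*(v - 7))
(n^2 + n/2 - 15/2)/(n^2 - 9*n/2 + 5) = (n + 3)/(n - 2)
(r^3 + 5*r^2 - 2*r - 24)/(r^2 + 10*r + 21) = (r^2 + 2*r - 8)/(r + 7)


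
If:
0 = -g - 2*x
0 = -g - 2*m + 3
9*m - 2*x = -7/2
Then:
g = 34/7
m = -13/14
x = -17/7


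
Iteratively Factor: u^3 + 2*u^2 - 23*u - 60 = (u + 3)*(u^2 - u - 20) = (u + 3)*(u + 4)*(u - 5)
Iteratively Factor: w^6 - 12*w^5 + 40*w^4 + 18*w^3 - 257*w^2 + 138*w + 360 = (w - 5)*(w^5 - 7*w^4 + 5*w^3 + 43*w^2 - 42*w - 72) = (w - 5)*(w - 4)*(w^4 - 3*w^3 - 7*w^2 + 15*w + 18) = (w - 5)*(w - 4)*(w - 3)*(w^3 - 7*w - 6) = (w - 5)*(w - 4)*(w - 3)^2*(w^2 + 3*w + 2) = (w - 5)*(w - 4)*(w - 3)^2*(w + 1)*(w + 2)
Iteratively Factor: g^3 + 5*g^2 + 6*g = (g + 2)*(g^2 + 3*g) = (g + 2)*(g + 3)*(g)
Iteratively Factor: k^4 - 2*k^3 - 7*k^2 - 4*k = (k + 1)*(k^3 - 3*k^2 - 4*k) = (k - 4)*(k + 1)*(k^2 + k) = (k - 4)*(k + 1)^2*(k)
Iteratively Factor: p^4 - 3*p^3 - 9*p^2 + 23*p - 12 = (p + 3)*(p^3 - 6*p^2 + 9*p - 4) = (p - 1)*(p + 3)*(p^2 - 5*p + 4) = (p - 1)^2*(p + 3)*(p - 4)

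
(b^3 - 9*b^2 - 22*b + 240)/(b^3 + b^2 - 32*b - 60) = (b - 8)/(b + 2)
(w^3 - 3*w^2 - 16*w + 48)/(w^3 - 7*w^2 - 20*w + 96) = (w - 4)/(w - 8)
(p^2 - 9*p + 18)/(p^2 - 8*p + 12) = (p - 3)/(p - 2)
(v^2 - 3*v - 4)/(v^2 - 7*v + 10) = (v^2 - 3*v - 4)/(v^2 - 7*v + 10)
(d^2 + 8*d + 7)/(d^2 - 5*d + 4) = (d^2 + 8*d + 7)/(d^2 - 5*d + 4)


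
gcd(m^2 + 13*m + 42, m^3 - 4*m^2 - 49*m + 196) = m + 7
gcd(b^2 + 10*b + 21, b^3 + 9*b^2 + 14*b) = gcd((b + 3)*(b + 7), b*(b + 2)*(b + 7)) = b + 7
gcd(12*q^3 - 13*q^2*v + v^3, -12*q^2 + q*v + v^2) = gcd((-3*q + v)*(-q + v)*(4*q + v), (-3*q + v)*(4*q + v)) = 12*q^2 - q*v - v^2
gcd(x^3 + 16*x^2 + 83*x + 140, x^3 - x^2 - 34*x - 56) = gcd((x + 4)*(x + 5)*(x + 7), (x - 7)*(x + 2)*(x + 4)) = x + 4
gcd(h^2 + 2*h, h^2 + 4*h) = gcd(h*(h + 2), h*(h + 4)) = h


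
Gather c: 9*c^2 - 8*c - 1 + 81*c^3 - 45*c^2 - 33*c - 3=81*c^3 - 36*c^2 - 41*c - 4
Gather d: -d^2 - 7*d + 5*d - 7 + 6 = -d^2 - 2*d - 1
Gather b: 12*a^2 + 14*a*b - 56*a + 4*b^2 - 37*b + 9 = 12*a^2 - 56*a + 4*b^2 + b*(14*a - 37) + 9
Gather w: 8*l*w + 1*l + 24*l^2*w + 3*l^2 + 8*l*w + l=3*l^2 + 2*l + w*(24*l^2 + 16*l)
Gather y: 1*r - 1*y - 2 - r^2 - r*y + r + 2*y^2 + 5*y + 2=-r^2 + 2*r + 2*y^2 + y*(4 - r)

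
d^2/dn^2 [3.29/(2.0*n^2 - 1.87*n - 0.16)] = (26.32*n^2 - 24.6092*n - 3.29*(4.0*n - 1.87)*(8.0*n - 3.74) - 2.1056)/(-2.0*n^2 + 1.87*n + 0.16)^3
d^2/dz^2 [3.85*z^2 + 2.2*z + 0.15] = 7.70000000000000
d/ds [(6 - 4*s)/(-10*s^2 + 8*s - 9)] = 4*(-10*s^2 + 30*s - 3)/(100*s^4 - 160*s^3 + 244*s^2 - 144*s + 81)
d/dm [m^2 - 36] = 2*m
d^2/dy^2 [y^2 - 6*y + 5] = 2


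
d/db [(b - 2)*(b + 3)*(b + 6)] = b*(3*b + 14)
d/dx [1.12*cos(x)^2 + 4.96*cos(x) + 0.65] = -(2.24*cos(x) + 4.96)*sin(x)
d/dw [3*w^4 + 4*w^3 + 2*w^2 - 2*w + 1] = 12*w^3 + 12*w^2 + 4*w - 2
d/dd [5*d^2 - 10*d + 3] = 10*d - 10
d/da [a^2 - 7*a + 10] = 2*a - 7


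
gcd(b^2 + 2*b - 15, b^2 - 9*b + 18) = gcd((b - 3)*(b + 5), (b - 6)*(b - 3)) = b - 3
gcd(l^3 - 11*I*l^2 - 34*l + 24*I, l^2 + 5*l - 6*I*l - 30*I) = l - 6*I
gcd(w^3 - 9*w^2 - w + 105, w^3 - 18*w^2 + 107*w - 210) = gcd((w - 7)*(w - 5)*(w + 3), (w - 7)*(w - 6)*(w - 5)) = w^2 - 12*w + 35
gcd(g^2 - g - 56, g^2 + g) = 1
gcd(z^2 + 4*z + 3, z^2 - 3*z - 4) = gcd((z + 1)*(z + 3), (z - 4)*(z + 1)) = z + 1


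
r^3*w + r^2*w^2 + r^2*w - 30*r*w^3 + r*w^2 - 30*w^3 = (r - 5*w)*(r + 6*w)*(r*w + w)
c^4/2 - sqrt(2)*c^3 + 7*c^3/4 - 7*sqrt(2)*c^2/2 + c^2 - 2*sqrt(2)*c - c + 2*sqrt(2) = (c/2 + 1)*(c - 1/2)*(c + 2)*(c - 2*sqrt(2))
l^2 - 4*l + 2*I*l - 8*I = (l - 4)*(l + 2*I)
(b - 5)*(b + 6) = b^2 + b - 30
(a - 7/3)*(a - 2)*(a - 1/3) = a^3 - 14*a^2/3 + 55*a/9 - 14/9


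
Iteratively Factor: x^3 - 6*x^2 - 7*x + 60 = (x - 4)*(x^2 - 2*x - 15) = (x - 5)*(x - 4)*(x + 3)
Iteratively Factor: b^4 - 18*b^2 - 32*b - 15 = (b + 1)*(b^3 - b^2 - 17*b - 15) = (b + 1)*(b + 3)*(b^2 - 4*b - 5) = (b - 5)*(b + 1)*(b + 3)*(b + 1)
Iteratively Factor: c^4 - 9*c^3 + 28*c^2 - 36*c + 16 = (c - 2)*(c^3 - 7*c^2 + 14*c - 8) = (c - 2)^2*(c^2 - 5*c + 4) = (c - 4)*(c - 2)^2*(c - 1)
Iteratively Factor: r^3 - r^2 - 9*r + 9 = (r + 3)*(r^2 - 4*r + 3) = (r - 1)*(r + 3)*(r - 3)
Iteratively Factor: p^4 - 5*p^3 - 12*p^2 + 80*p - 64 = (p + 4)*(p^3 - 9*p^2 + 24*p - 16) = (p - 4)*(p + 4)*(p^2 - 5*p + 4) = (p - 4)^2*(p + 4)*(p - 1)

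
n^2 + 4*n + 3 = (n + 1)*(n + 3)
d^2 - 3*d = d*(d - 3)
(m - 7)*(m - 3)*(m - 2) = m^3 - 12*m^2 + 41*m - 42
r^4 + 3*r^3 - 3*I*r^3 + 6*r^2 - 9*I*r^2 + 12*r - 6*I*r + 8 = (r + 1)*(r + 2)*(r - 4*I)*(r + I)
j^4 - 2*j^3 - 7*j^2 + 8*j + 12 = (j - 3)*(j - 2)*(j + 1)*(j + 2)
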